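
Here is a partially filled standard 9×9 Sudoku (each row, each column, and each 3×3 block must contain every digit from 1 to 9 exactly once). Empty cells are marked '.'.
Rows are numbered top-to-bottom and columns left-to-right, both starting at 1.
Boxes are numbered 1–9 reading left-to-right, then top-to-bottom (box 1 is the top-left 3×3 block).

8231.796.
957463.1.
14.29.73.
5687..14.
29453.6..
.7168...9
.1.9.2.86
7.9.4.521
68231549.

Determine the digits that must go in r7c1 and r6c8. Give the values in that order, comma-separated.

4,5

For r7c1:
  Consider where 4 can go in box 7.
  r7c3 is out (column 3 already has a 4).
  r8c2 is out (row 8 already has a 4).
  So the only cell in box 7 that can hold 4 is r7c1.
  So r7c1 = 4.
For r6c8:
  Row 6 already contains {1, 6, 7, 8, 9}.
  Column 8 already contains {1, 2, 3, 4, 6, 8, 9}.
  Its 3×3 block (box 6) already contains {1, 4, 6, 9}.
  The only value from 1–9 not eliminated is 5, so r6c8 = 5.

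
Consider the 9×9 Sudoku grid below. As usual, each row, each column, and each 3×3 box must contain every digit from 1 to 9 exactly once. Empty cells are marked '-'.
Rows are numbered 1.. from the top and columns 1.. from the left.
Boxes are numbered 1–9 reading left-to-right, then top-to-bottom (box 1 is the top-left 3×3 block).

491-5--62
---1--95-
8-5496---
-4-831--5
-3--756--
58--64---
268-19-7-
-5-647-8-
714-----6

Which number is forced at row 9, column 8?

9

Cell row 9, column 8 itself could take any of {2, 3, 9} by direct elimination.
Consider where 9 can go in row 9.
row 9, column 4 is out (box 8 already has a 9).
row 9, column 5 is out (column 5 already has a 9).
row 9, column 6 is out (column 6 already has a 9).
row 9, column 7 is out (column 7 already has a 9).
So the only cell in row 9 that can hold 9 is row 9, column 8.
Therefore row 9, column 8 = 9.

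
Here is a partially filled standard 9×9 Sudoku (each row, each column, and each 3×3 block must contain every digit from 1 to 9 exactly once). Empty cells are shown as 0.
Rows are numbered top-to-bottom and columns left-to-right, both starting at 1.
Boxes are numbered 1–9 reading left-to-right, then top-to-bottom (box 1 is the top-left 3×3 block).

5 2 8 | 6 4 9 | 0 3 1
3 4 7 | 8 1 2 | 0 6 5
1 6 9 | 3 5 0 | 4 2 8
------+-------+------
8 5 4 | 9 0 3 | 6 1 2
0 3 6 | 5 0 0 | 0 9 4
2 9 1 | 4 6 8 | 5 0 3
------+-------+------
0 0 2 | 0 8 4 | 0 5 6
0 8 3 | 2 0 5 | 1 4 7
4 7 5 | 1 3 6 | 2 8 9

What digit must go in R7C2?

1

Row 7 already contains {2, 4, 5, 6, 8}.
Column 2 already contains {2, 3, 4, 5, 6, 7, 8, 9}.
Its 3×3 block (box 7) already contains {2, 3, 4, 5, 7, 8}.
The only value from 1–9 not eliminated is 1, so R7C2 = 1.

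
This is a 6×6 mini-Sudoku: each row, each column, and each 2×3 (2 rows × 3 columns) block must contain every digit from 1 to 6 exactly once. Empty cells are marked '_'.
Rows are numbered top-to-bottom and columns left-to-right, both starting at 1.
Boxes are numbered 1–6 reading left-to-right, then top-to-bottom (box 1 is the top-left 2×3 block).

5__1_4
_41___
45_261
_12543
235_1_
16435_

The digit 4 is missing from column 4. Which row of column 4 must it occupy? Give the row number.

5

Consider where 4 can go in column 4.
R2C4 is out (row 2 already has a 4).
So the only cell in column 4 that can hold 4 is R5C4.
That is row 5.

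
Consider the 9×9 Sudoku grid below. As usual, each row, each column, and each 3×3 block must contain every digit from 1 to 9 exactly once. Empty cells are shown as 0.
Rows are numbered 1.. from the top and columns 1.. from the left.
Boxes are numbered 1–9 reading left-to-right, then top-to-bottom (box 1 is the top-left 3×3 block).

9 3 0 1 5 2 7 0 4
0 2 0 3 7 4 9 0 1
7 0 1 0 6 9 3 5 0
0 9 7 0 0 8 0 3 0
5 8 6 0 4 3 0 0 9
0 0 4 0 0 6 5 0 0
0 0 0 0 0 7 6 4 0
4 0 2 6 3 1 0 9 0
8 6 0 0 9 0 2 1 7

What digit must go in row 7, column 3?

Cell row 7, column 3 itself could take any of {3, 5, 9} by direct elimination.
Consider where 9 can go in column 3.
row 1, column 3 is out (row 1 already has a 9).
row 2, column 3 is out (row 2 already has a 9).
row 9, column 3 is out (row 9 already has a 9).
So the only cell in column 3 that can hold 9 is row 7, column 3.
Therefore row 7, column 3 = 9.

9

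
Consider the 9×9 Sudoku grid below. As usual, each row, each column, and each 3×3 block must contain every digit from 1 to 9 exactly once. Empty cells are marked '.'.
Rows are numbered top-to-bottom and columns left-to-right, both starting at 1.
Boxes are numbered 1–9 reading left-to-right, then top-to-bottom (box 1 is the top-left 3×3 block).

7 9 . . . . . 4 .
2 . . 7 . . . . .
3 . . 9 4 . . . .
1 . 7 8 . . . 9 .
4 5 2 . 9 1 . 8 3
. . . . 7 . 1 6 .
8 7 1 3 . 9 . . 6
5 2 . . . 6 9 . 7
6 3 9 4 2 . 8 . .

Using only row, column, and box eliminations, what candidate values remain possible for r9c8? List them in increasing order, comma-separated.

Row 9 already contains {2, 3, 4, 6, 8, 9}.
Column 8 already contains {4, 6, 8, 9}.
Its 3×3 block (box 9) already contains {6, 7, 8, 9}.
Removing those from 1–9 leaves {1, 5} as the candidates for r9c8.

1,5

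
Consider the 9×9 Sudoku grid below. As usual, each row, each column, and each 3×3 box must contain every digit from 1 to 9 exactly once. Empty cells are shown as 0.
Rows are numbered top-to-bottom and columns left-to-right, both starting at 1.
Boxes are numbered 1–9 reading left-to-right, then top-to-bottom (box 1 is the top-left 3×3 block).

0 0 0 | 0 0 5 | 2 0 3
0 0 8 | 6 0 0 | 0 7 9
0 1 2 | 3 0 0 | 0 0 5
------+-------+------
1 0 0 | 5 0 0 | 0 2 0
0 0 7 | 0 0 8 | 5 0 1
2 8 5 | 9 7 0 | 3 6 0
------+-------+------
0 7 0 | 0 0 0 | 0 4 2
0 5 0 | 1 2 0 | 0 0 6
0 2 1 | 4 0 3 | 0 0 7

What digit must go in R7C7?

Cell R7C7 itself could take any of {1, 8, 9} by direct elimination.
Consider where 1 can go in box 9.
R8C7 is out (row 8 already has a 1).
R8C8 is out (row 8 already has a 1).
R9C7 is out (row 9 already has a 1).
R9C8 is out (row 9 already has a 1).
So the only cell in box 9 that can hold 1 is R7C7.
Therefore R7C7 = 1.

1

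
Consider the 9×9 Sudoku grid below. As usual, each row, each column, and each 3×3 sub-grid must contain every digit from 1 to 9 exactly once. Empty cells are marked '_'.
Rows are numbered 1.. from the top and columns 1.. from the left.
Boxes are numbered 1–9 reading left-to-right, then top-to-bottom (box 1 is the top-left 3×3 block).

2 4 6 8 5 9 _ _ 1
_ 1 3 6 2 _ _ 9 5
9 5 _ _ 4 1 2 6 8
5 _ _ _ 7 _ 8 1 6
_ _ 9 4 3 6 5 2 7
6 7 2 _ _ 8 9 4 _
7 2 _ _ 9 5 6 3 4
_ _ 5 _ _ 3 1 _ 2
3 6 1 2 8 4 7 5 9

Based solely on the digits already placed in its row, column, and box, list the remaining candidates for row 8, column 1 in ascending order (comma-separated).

4,8

Row 8 already contains {1, 2, 3, 5}.
Column 1 already contains {2, 3, 5, 6, 7, 9}.
Its 3×3 block (box 7) already contains {1, 2, 3, 5, 6, 7}.
Removing those from 1–9 leaves {4, 8} as the candidates for row 8, column 1.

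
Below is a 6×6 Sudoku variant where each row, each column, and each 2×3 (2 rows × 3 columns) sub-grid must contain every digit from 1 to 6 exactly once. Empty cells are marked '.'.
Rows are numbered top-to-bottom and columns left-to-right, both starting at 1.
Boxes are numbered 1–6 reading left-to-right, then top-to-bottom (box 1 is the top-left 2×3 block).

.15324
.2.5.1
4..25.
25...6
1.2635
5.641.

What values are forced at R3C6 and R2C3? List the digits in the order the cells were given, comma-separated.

3,4

For R3C6:
  Row 3 already contains {2, 4, 5}.
  Column 6 already contains {1, 4, 5, 6}.
  Its 2×3 block (box 4) already contains {2, 5, 6}.
  The only value from 1–6 not eliminated is 3, so R3C6 = 3.
For R2C3:
  Consider where 4 can go in column 3.
  R3C3 is out (row 3 already has a 4).
  R4C3 is out (box 3 already has a 4).
  So the only cell in column 3 that can hold 4 is R2C3.
  So R2C3 = 4.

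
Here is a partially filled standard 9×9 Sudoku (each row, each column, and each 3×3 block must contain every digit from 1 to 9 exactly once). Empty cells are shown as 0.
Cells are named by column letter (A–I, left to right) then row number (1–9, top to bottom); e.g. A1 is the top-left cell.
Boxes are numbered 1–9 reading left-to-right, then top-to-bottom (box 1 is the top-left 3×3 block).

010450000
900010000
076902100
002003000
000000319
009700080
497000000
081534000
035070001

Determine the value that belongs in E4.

Cell E4 itself could take any of {4, 6, 8, 9} by direct elimination.
Consider where 9 can go in row 4.
A4 is out (column A already has a 9). B4 is out (column B already has a 9). D4 is out (column D already has a 9). G4 is out (box 6 already has a 9). The remaining empty cells in row 4 are similarly blocked.
So the only cell in row 4 that can hold 9 is E4.
Therefore E4 = 9.

9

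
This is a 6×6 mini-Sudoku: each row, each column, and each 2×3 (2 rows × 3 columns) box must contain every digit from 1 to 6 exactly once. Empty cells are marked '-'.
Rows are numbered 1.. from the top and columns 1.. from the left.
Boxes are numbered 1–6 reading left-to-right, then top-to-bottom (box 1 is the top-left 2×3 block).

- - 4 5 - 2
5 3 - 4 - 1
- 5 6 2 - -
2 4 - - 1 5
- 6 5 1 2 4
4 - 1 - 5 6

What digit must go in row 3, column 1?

1

Cell row 3, column 1 itself could take any of {1, 3} by direct elimination.
Consider where 1 can go in box 3.
row 4, column 3 is out (row 4 already has a 1).
So the only cell in box 3 that can hold 1 is row 3, column 1.
Therefore row 3, column 1 = 1.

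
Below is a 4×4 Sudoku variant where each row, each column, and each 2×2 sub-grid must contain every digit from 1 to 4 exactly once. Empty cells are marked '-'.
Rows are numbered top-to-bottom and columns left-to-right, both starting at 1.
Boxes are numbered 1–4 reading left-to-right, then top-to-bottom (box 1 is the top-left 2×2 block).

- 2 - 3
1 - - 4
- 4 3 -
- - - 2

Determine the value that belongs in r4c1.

3

Row 4 already contains {2}.
Column 1 already contains {1}.
Its 2×2 block (box 3) already contains {4}.
The only value from 1–4 not eliminated is 3, so r4c1 = 3.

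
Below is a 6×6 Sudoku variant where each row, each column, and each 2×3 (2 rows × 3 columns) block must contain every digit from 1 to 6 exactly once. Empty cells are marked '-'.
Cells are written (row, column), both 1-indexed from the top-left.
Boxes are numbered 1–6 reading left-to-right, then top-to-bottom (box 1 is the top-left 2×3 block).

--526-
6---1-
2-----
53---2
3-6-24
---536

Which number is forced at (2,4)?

Cell (2,4) itself could take any of {3, 4} by direct elimination.
Consider where 4 can go in box 2.
(1,6) is out (column 6 already has a 4).
(2,6) is out (column 6 already has a 4).
So the only cell in box 2 that can hold 4 is (2,4).
Therefore (2,4) = 4.

4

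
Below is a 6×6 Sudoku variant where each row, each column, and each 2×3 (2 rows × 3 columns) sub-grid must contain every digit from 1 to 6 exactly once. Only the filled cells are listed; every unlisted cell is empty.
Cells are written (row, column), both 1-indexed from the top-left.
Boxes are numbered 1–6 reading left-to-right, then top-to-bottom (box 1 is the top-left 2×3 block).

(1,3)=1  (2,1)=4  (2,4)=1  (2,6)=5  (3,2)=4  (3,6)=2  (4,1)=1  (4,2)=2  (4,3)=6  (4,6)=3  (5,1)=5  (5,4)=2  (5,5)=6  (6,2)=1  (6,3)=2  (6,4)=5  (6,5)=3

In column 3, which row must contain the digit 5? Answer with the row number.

Consider where 5 can go in column 3.
(2,3) is out (row 2 already has a 5).
(5,3) is out (row 5 already has a 5).
So the only cell in column 3 that can hold 5 is (3,3).
That is row 3.

3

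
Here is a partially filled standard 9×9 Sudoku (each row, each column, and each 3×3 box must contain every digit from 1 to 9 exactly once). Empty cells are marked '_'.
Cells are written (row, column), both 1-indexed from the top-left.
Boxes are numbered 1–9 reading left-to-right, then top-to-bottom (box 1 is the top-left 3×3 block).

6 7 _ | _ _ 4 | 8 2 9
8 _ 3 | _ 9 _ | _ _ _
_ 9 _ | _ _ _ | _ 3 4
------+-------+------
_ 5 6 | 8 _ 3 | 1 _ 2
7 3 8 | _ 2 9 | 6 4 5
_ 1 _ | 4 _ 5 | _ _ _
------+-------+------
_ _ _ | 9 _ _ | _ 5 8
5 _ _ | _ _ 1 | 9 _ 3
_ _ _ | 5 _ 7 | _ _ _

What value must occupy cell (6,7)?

3

Cell (6,7) itself could take any of {3, 7} by direct elimination.
Consider where 3 can go in column 7.
(2,7) is out (row 2 already has a 3).
(3,7) is out (row 3 already has a 3).
(7,7) is out (box 9 already has a 3).
(9,7) is out (box 9 already has a 3).
So the only cell in column 7 that can hold 3 is (6,7).
Therefore (6,7) = 3.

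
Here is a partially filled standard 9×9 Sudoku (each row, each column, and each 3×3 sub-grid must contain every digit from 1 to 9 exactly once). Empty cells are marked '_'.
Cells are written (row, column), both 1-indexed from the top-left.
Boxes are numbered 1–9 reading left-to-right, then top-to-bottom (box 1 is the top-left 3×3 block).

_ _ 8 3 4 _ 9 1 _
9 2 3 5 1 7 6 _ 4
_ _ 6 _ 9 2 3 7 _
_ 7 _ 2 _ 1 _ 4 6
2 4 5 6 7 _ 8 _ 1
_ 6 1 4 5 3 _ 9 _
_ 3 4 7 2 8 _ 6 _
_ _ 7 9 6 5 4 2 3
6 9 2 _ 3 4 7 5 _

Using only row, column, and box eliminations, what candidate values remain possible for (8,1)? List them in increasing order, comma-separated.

1,8

Row 8 already contains {2, 3, 4, 5, 6, 7, 9}.
Column 1 already contains {2, 6, 9}.
Its 3×3 block (box 7) already contains {2, 3, 4, 6, 7, 9}.
Removing those from 1–9 leaves {1, 8} as the candidates for (8,1).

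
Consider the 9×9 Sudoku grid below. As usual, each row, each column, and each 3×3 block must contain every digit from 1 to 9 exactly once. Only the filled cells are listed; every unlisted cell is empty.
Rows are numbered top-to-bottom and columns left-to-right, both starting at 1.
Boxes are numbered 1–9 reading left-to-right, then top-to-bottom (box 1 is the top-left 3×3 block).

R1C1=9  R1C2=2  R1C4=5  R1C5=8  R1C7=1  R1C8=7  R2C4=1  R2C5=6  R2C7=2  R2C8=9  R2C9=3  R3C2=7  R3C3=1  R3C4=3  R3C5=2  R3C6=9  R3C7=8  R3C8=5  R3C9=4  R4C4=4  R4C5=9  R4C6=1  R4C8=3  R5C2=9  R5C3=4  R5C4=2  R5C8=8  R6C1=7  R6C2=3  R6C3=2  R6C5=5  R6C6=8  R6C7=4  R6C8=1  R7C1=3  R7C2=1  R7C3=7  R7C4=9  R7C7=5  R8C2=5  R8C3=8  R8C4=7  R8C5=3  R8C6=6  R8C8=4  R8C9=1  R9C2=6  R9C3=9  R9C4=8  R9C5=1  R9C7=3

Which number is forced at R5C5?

Row 5 already contains {2, 4, 8, 9}.
Column 5 already contains {1, 2, 3, 5, 6, 8, 9}.
Its 3×3 block (box 5) already contains {1, 2, 4, 5, 8, 9}.
The only value from 1–9 not eliminated is 7, so R5C5 = 7.

7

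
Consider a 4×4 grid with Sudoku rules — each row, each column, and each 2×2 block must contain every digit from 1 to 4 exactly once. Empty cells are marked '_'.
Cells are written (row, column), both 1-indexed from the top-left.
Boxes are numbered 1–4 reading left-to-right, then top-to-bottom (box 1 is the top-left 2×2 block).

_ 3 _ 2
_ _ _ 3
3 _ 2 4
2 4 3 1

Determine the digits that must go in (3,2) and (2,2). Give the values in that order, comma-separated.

For (3,2):
  Row 3 already contains {2, 3, 4}.
  Column 2 already contains {3, 4}.
  Its 2×2 block (box 3) already contains {2, 3, 4}.
  The only value from 1–4 not eliminated is 1, so (3,2) = 1.
For (2,2):
  Consider where 2 can go in column 2.
  (3,2) is out (row 3 already has a 2).
  So the only cell in column 2 that can hold 2 is (2,2).
  So (2,2) = 2.

1,2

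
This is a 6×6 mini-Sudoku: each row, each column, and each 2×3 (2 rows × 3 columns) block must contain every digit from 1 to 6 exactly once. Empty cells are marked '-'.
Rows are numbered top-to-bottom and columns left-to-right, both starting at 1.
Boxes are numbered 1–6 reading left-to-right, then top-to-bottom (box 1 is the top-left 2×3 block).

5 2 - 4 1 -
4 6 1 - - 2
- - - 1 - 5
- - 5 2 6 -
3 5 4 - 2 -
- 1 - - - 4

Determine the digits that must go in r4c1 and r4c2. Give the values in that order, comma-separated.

For r4c1:
  Row 4 already contains {2, 5, 6}.
  Column 1 already contains {3, 4, 5}.
  Its 2×3 block (box 3) already contains {5}.
  The only value from 1–6 not eliminated is 1, so r4c1 = 1.
For r4c2:
  Consider where 4 can go in row 4.
  r4c1 is out (column 1 already has a 4).
  r4c6 is out (column 6 already has a 4).
  So the only cell in row 4 that can hold 4 is r4c2.
  So r4c2 = 4.

1,4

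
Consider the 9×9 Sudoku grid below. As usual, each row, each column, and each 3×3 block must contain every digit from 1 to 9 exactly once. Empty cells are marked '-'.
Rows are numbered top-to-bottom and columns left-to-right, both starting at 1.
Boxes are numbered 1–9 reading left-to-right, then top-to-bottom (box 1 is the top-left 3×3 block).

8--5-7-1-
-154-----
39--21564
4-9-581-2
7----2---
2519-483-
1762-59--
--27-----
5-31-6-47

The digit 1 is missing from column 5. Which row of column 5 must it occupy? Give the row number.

Consider where 1 can go in column 5.
R1C5 is out (row 1 already has a 1). R2C5 is out (row 2 already has a 1). R6C5 is out (row 6 already has a 1). R7C5 is out (row 7 already has a 1). The remaining empty cells in column 5 are similarly blocked.
So the only cell in column 5 that can hold 1 is R5C5.
That is row 5.

5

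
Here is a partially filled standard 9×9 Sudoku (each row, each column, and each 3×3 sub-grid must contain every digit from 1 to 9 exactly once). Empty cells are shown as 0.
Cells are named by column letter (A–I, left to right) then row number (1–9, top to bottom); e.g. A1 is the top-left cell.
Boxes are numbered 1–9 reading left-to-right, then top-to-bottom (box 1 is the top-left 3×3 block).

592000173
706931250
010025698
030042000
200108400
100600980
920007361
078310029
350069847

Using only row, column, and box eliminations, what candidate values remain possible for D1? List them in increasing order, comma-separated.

Row 1 already contains {1, 2, 3, 5, 7, 9}.
Column D already contains {1, 3, 6, 9}.
Its 3×3 block (box 2) already contains {1, 2, 3, 5, 9}.
Removing those from 1–9 leaves {4, 8} as the candidates for D1.

4,8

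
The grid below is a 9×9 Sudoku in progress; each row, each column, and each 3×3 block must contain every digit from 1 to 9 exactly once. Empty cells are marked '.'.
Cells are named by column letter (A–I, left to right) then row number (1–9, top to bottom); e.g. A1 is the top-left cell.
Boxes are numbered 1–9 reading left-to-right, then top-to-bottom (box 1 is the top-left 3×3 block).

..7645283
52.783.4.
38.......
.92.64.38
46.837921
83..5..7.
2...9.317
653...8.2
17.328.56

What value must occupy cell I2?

Row 2 already contains {2, 3, 4, 5, 7, 8}.
Column I already contains {1, 2, 3, 6, 7, 8}.
Its 3×3 block (box 3) already contains {2, 3, 4, 8}.
The only value from 1–9 not eliminated is 9, so I2 = 9.

9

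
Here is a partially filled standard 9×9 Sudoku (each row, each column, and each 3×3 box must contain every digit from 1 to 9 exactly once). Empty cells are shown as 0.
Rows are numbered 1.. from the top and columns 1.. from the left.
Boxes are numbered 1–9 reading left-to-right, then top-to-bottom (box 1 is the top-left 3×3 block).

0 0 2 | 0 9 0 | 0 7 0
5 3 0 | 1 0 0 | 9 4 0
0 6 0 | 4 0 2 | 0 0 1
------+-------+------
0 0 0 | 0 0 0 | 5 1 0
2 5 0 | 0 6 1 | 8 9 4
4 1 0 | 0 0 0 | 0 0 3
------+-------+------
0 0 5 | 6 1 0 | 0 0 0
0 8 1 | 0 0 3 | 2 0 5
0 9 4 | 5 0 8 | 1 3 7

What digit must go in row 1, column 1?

Cell row 1, column 1 itself could take any of {1, 8} by direct elimination.
Consider where 1 can go in row 1.
row 1, column 2 is out (column 2 already has a 1).
row 1, column 4 is out (column 4 already has a 1).
row 1, column 6 is out (column 6 already has a 1).
row 1, column 7 is out (column 7 already has a 1).
row 1, column 9 is out (column 9 already has a 1).
So the only cell in row 1 that can hold 1 is row 1, column 1.
Therefore row 1, column 1 = 1.

1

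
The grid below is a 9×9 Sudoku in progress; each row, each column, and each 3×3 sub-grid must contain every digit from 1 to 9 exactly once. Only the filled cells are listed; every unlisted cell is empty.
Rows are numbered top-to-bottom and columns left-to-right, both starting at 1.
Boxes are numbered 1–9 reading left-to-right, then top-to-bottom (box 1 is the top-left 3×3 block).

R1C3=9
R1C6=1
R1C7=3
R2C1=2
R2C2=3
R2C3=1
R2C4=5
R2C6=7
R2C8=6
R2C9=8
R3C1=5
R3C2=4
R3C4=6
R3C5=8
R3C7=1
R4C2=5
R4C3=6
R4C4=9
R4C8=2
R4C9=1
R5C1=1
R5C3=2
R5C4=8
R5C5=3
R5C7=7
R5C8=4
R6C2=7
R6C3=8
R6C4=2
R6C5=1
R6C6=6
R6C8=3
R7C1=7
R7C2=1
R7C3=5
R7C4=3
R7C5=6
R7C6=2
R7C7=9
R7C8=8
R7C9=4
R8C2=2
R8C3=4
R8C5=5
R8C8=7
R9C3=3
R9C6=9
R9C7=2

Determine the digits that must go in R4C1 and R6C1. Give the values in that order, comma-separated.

For R4C1:
  Consider where 3 can go in box 4.
  R5C2 is out (row 5 already has a 3).
  R6C1 is out (row 6 already has a 3).
  So the only cell in box 4 that can hold 3 is R4C1.
  So R4C1 = 3.
For R6C1:
  Consider where 4 can go in row 6.
  R6C7 is out (box 6 already has a 4).
  R6C9 is out (column 9 already has a 4).
  So the only cell in row 6 that can hold 4 is R6C1.
  So R6C1 = 4.

3,4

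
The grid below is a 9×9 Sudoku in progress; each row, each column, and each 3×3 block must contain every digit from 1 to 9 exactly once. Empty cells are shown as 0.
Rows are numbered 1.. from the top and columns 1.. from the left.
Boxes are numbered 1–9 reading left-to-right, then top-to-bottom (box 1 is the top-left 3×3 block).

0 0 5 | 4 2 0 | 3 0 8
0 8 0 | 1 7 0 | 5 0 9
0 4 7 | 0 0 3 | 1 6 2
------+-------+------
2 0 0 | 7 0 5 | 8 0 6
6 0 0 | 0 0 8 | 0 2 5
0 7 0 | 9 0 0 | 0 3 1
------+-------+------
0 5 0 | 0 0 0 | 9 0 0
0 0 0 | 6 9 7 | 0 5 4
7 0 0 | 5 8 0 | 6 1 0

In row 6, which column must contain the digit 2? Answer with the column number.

Consider where 2 can go in row 6.
row 6, column 1 is out (column 1 already has a 2).
row 6, column 3 is out (box 4 already has a 2).
row 6, column 5 is out (column 5 already has a 2).
row 6, column 7 is out (box 6 already has a 2).
So the only cell in row 6 that can hold 2 is row 6, column 6.
That is column 6.

6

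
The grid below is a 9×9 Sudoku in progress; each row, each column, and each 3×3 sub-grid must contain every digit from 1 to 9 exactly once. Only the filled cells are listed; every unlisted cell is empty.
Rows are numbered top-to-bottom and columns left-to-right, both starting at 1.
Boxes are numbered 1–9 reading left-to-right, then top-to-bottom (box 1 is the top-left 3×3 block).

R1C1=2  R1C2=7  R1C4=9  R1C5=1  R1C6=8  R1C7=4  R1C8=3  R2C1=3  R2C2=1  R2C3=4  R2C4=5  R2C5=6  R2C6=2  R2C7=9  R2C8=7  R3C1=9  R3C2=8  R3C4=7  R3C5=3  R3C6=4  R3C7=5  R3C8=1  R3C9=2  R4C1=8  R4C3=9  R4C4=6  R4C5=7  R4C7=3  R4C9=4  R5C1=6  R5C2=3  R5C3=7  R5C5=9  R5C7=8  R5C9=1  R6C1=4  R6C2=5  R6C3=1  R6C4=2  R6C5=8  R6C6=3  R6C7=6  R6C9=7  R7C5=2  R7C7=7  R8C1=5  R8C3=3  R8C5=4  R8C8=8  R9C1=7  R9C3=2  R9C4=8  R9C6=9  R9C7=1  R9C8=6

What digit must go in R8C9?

Row 8 already contains {3, 4, 5, 8}.
Column 9 already contains {1, 2, 4, 7}.
Its 3×3 block (box 9) already contains {1, 6, 7, 8}.
The only value from 1–9 not eliminated is 9, so R8C9 = 9.

9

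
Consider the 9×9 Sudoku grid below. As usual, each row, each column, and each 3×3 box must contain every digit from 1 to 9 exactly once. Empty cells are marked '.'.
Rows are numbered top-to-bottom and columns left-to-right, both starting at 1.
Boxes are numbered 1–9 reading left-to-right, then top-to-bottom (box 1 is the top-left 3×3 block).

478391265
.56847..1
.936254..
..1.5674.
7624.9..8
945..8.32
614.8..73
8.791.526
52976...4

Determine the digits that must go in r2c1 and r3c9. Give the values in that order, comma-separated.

For r2c1:
  Row 2 already contains {1, 4, 5, 6, 7, 8}.
  Column 1 already contains {4, 5, 6, 7, 8, 9}.
  Its 3×3 block (box 1) already contains {3, 4, 5, 6, 7, 8, 9}.
  The only value from 1–9 not eliminated is 2, so r2c1 = 2.
For r3c9:
  Row 3 already contains {2, 3, 4, 5, 6, 9}.
  Column 9 already contains {1, 2, 3, 4, 5, 6, 8}.
  Its 3×3 block (box 3) already contains {1, 2, 4, 5, 6}.
  The only value from 1–9 not eliminated is 7, so r3c9 = 7.

2,7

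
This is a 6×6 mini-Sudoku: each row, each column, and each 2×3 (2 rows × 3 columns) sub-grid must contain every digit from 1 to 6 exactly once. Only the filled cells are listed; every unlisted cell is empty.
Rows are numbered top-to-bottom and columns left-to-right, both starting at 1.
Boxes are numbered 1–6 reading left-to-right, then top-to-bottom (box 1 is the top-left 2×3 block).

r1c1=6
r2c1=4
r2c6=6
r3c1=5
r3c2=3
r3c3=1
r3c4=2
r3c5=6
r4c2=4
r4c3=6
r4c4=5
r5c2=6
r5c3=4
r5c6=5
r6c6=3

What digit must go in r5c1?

3

Cell r5c1 itself could take any of {1, 2, 3} by direct elimination.
Consider where 3 can go in column 1.
r4c1 is out (box 3 already has a 3).
r6c1 is out (row 6 already has a 3).
So the only cell in column 1 that can hold 3 is r5c1.
Therefore r5c1 = 3.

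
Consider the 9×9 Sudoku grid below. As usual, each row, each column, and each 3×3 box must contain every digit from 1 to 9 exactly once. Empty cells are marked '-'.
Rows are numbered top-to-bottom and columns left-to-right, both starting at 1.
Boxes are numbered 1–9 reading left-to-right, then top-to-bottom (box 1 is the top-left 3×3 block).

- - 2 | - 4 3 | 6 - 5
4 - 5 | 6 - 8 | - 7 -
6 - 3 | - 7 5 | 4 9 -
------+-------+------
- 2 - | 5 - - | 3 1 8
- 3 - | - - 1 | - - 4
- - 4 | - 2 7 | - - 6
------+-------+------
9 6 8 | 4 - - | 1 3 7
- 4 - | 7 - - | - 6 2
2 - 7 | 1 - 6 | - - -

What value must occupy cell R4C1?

7

Row 4 already contains {1, 2, 3, 5, 8}.
Column 1 already contains {2, 4, 6, 9}.
Its 3×3 block (box 4) already contains {2, 3, 4}.
The only value from 1–9 not eliminated is 7, so R4C1 = 7.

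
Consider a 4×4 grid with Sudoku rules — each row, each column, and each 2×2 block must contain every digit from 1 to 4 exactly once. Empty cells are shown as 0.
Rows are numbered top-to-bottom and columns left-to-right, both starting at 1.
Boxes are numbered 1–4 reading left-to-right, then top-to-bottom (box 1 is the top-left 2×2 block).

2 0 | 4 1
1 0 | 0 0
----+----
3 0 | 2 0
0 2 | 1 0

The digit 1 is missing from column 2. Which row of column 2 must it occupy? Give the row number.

Consider where 1 can go in column 2.
R1C2 is out (row 1 already has a 1).
R2C2 is out (row 2 already has a 1).
So the only cell in column 2 that can hold 1 is R3C2.
That is row 3.

3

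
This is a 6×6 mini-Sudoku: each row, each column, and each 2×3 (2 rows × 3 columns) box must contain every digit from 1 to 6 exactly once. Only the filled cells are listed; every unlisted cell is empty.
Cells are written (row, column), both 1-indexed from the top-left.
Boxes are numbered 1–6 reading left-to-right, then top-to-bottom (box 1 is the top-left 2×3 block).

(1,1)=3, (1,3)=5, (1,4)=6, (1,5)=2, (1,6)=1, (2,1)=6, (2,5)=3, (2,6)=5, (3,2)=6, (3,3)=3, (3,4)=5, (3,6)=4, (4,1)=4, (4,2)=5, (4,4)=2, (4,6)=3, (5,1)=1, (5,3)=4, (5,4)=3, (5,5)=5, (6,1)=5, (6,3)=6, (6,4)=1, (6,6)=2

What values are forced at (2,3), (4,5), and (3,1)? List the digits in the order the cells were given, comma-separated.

2,6,2

For (2,3):
  Consider where 2 can go in column 3.
  (4,3) is out (row 4 already has a 2).
  So the only cell in column 3 that can hold 2 is (2,3).
  So (2,3) = 2.
For (4,5):
  Consider where 6 can go in column 5.
  (3,5) is out (row 3 already has a 6).
  (6,5) is out (row 6 already has a 6).
  So the only cell in column 5 that can hold 6 is (4,5).
  So (4,5) = 6.
For (3,1):
  Row 3 already contains {3, 4, 5, 6}.
  Column 1 already contains {1, 3, 4, 5, 6}.
  Its 2×3 block (box 3) already contains {3, 4, 5, 6}.
  The only value from 1–6 not eliminated is 2, so (3,1) = 2.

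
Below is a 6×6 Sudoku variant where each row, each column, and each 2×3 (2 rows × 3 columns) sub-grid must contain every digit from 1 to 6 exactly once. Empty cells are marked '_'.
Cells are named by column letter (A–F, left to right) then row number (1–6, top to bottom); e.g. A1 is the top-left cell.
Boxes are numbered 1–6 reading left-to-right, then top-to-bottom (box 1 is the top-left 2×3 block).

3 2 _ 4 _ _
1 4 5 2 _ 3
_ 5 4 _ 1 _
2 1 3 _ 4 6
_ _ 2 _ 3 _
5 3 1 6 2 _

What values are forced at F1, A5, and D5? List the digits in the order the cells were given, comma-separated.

For F1:
  Consider where 1 can go in row 1.
  C1 is out (column C already has a 1).
  E1 is out (column E already has a 1).
  So the only cell in row 1 that can hold 1 is F1.
  So F1 = 1.
For A5:
  Consider where 4 can go in column A.
  A3 is out (row 3 already has a 4).
  So the only cell in column A that can hold 4 is A5.
  So A5 = 4.
For D5:
  Consider where 1 can go in column D.
  D3 is out (row 3 already has a 1).
  D4 is out (row 4 already has a 1).
  So the only cell in column D that can hold 1 is D5.
  So D5 = 1.

1,4,1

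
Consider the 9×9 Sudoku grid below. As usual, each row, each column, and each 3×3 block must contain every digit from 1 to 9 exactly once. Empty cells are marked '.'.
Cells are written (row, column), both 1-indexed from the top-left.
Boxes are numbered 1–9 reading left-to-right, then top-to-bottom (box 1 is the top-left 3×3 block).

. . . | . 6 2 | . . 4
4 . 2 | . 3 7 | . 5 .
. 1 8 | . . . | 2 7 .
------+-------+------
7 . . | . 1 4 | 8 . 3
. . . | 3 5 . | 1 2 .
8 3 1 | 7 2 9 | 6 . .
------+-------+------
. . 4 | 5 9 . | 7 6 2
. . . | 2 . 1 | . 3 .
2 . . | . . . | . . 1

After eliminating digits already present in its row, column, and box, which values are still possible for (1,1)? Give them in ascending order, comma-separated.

Row 1 already contains {2, 4, 6}.
Column 1 already contains {2, 4, 7, 8}.
Its 3×3 block (box 1) already contains {1, 2, 4, 8}.
Removing those from 1–9 leaves {3, 5, 9} as the candidates for (1,1).

3,5,9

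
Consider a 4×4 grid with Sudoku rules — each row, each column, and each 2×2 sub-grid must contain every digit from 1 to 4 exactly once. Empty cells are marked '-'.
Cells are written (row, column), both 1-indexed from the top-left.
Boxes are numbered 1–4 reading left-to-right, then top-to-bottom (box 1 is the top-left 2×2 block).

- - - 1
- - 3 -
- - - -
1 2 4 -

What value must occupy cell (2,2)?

Cell (2,2) itself could take any of {1, 4} by direct elimination.
Consider where 1 can go in box 1.
(1,1) is out (row 1 already has a 1).
(1,2) is out (row 1 already has a 1).
(2,1) is out (column 1 already has a 1).
So the only cell in box 1 that can hold 1 is (2,2).
Therefore (2,2) = 1.

1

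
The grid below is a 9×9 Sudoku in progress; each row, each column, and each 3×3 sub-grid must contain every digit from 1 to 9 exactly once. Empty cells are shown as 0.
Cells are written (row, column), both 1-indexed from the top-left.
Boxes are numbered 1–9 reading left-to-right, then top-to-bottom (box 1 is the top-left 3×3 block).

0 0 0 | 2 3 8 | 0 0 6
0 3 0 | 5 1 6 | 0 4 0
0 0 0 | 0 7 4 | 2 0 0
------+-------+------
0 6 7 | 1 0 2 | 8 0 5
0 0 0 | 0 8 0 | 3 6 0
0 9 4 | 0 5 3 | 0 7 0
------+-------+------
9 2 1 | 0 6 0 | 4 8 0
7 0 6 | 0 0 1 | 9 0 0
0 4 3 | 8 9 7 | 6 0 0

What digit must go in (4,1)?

3

Row 4 already contains {1, 2, 5, 6, 7, 8}.
Column 1 already contains {7, 9}.
Its 3×3 block (box 4) already contains {4, 6, 7, 9}.
The only value from 1–9 not eliminated is 3, so (4,1) = 3.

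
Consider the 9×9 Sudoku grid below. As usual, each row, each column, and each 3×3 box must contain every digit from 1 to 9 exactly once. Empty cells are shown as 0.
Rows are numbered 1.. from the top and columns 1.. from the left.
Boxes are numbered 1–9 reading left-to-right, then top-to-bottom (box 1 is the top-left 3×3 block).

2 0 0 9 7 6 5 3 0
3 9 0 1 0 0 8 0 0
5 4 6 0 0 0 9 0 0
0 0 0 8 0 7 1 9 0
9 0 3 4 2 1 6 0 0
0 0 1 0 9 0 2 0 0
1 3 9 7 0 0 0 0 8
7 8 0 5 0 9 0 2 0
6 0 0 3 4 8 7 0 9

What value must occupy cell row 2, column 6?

4

Cell row 2, column 6 itself could take any of {2, 4, 5} by direct elimination.
Consider where 4 can go in column 6.
row 3, column 6 is out (row 3 already has a 4).
row 6, column 6 is out (box 5 already has a 4).
row 7, column 6 is out (box 8 already has a 4).
So the only cell in column 6 that can hold 4 is row 2, column 6.
Therefore row 2, column 6 = 4.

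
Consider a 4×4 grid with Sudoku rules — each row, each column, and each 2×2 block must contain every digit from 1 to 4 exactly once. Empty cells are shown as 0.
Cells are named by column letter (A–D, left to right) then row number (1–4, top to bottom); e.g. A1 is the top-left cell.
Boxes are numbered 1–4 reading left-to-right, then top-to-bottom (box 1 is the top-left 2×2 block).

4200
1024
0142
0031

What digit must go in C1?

1

Row 1 already contains {2, 4}.
Column C already contains {2, 3, 4}.
Its 2×2 block (box 2) already contains {2, 4}.
The only value from 1–4 not eliminated is 1, so C1 = 1.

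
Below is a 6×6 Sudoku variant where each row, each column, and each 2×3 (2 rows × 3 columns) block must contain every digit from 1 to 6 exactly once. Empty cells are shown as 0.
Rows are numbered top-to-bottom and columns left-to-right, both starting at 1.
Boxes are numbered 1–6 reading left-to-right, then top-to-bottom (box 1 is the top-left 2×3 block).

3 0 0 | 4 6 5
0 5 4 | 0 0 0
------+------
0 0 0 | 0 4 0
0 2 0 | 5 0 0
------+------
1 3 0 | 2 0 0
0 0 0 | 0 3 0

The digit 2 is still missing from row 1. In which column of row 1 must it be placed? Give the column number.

Consider where 2 can go in row 1.
R1C2 is out (column 2 already has a 2).
So the only cell in row 1 that can hold 2 is R1C3.
That is column 3.

3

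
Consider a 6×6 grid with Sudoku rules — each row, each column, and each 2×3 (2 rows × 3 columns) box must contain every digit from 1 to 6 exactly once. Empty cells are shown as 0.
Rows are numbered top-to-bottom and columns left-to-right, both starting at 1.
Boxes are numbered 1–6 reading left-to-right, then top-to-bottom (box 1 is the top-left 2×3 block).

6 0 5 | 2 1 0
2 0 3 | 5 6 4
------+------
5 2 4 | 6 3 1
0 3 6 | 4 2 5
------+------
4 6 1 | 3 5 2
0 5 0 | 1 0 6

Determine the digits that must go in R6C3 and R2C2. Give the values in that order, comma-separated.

2,1

For R6C3:
  Row 6 already contains {1, 5, 6}.
  Column 3 already contains {1, 3, 4, 5, 6}.
  Its 2×3 block (box 5) already contains {1, 4, 5, 6}.
  The only value from 1–6 not eliminated is 2, so R6C3 = 2.
For R2C2:
  Row 2 already contains {2, 3, 4, 5, 6}.
  Column 2 already contains {2, 3, 5, 6}.
  Its 2×3 block (box 1) already contains {2, 3, 5, 6}.
  The only value from 1–6 not eliminated is 1, so R2C2 = 1.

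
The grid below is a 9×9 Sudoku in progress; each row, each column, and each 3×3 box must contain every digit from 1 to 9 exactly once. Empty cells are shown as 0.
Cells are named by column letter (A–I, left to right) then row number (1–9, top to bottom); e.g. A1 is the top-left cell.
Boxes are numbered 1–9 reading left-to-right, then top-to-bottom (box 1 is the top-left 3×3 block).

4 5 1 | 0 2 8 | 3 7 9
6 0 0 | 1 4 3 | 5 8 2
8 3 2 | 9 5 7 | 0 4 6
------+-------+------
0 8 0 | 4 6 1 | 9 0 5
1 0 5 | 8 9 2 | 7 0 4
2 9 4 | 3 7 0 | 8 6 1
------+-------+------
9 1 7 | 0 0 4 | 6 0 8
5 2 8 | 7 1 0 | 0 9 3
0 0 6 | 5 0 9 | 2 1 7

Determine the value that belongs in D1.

6

Row 1 already contains {1, 2, 3, 4, 5, 7, 8, 9}.
Column D already contains {1, 3, 4, 5, 7, 8, 9}.
Its 3×3 block (box 2) already contains {1, 2, 3, 4, 5, 7, 8, 9}.
The only value from 1–9 not eliminated is 6, so D1 = 6.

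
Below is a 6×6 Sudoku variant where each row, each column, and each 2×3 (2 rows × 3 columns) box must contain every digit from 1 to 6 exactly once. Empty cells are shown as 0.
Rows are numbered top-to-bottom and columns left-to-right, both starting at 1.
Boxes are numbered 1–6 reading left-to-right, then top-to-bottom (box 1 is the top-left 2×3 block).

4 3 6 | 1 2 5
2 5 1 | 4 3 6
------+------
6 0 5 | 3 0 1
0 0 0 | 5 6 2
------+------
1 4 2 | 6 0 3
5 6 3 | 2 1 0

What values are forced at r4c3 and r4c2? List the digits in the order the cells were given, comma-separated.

For r4c3:
  Row 4 already contains {2, 5, 6}.
  Column 3 already contains {1, 2, 3, 5, 6}.
  Its 2×3 block (box 3) already contains {5, 6}.
  The only value from 1–6 not eliminated is 4, so r4c3 = 4.
For r4c2:
  Row 4 already contains {2, 5, 6}.
  Column 2 already contains {3, 4, 5, 6}.
  Its 2×3 block (box 3) already contains {5, 6}.
  The only value from 1–6 not eliminated is 1, so r4c2 = 1.

4,1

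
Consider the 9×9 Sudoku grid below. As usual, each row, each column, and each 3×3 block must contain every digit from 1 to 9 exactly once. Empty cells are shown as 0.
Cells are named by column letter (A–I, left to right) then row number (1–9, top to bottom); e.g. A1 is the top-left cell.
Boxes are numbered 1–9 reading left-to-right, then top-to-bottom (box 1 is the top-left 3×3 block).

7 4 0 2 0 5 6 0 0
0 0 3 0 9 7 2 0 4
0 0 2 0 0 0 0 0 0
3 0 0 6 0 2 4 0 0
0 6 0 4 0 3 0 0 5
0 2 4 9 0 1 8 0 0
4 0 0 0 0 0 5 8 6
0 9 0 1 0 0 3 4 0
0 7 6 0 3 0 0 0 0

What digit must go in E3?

Cell E3 itself could take any of {1, 4, 6, 8} by direct elimination.
Consider where 4 can go in column E.
E1 is out (row 1 already has a 4). E4 is out (row 4 already has a 4). E5 is out (row 5 already has a 4). E6 is out (row 6 already has a 4). The remaining empty cells in column E are similarly blocked.
So the only cell in column E that can hold 4 is E3.
Therefore E3 = 4.

4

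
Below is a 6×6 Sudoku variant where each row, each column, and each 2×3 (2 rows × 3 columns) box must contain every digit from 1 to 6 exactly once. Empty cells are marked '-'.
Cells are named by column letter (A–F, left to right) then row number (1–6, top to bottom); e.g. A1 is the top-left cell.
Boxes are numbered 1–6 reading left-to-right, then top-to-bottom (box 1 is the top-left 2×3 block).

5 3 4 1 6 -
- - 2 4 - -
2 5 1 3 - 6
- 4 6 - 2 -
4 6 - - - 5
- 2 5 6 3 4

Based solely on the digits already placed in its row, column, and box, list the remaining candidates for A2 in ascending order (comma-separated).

Row 2 already contains {2, 4}.
Column A already contains {2, 4, 5}.
Its 2×3 block (box 1) already contains {2, 3, 4, 5}.
Removing those from 1–6 leaves {1, 6} as the candidates for A2.

1,6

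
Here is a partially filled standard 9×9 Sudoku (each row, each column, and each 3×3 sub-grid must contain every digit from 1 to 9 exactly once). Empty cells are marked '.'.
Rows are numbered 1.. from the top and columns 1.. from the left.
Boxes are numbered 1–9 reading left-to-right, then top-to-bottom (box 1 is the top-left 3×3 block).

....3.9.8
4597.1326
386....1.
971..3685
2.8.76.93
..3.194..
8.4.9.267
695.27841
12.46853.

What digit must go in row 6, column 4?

8

Cell row 6, column 4 itself could take any of {2, 5, 8} by direct elimination.
Consider where 8 can go in box 5.
row 4, column 4 is out (row 4 already has a 8).
row 4, column 5 is out (row 4 already has a 8).
row 5, column 4 is out (row 5 already has a 8).
So the only cell in box 5 that can hold 8 is row 6, column 4.
Therefore row 6, column 4 = 8.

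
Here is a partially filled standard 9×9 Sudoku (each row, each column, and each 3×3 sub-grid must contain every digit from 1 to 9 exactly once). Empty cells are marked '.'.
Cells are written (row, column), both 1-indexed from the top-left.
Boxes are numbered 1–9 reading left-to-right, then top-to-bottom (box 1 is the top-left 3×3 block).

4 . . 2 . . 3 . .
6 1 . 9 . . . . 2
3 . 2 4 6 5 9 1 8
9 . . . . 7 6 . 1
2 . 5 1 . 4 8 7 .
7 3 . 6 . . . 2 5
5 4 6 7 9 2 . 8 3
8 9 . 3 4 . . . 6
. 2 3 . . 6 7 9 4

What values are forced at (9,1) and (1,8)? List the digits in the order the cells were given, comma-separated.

1,6

For (9,1):
  Row 9 already contains {2, 3, 4, 6, 7, 9}.
  Column 1 already contains {2, 3, 4, 5, 6, 7, 8, 9}.
  Its 3×3 block (box 7) already contains {2, 3, 4, 5, 6, 8, 9}.
  The only value from 1–9 not eliminated is 1, so (9,1) = 1.
For (1,8):
  Consider where 6 can go in row 1.
  (1,2) is out (box 1 already has a 6).
  (1,3) is out (column 3 already has a 6).
  (1,5) is out (column 5 already has a 6).
  (1,6) is out (column 6 already has a 6).
  (1,9) is out (column 9 already has a 6).
  So the only cell in row 1 that can hold 6 is (1,8).
  So (1,8) = 6.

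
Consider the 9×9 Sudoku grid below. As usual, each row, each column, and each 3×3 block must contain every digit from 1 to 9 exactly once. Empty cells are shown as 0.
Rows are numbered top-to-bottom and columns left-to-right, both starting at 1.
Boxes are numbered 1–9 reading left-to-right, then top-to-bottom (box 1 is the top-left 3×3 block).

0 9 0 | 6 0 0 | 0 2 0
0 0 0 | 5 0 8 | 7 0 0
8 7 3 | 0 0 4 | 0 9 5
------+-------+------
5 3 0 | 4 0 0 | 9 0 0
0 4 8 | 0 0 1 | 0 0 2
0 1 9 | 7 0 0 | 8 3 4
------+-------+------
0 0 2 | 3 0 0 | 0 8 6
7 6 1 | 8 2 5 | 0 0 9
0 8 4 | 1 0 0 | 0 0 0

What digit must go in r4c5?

8

Cell r4c5 itself could take any of {6, 8} by direct elimination.
Consider where 8 can go in box 5.
r4c6 is out (column 6 already has a 8).
r5c4 is out (row 5 already has a 8).
r5c5 is out (row 5 already has a 8).
r6c5 is out (row 6 already has a 8).
r6c6 is out (row 6 already has a 8).
So the only cell in box 5 that can hold 8 is r4c5.
Therefore r4c5 = 8.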